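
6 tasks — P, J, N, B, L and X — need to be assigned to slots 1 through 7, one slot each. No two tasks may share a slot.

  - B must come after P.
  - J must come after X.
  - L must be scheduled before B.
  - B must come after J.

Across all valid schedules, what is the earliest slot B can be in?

5

Precedence pushes B to at least 3.
B at 5 is achievable: L in 4; J in 2; N in 6; X in 1; B in 5; P in 3.
Nothing earlier works — the capacity limit rule out every slot before 5.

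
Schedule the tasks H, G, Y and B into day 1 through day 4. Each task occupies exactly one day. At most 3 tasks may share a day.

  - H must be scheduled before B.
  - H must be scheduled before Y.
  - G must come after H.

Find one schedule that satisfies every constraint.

B -> day 2, G -> day 2, H -> day 1, Y -> day 2

Checking: H(day 1) before G(day 2); H(day 1) before Y(day 2); H(day 1) before B(day 2); max 3 per day (cap 3).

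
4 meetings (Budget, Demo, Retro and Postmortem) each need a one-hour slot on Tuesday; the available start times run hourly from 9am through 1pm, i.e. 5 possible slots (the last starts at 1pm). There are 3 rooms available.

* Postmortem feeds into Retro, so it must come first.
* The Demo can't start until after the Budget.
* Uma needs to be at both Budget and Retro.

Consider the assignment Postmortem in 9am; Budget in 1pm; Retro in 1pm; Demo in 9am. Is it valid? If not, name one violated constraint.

No — it violates: The Demo can't start until after the Budget

Postmortem feeds into Retro, so it must come first — holds.
The Demo can't start until after the Budget — violated.
Uma needs to be at both Budget and Retro — violated.
There are 3 rooms available — holds.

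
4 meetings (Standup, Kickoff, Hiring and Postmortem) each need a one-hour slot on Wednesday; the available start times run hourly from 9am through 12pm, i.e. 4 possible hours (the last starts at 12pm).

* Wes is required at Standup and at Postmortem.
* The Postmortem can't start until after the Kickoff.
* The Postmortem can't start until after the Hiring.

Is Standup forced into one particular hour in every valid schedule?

Standup can be 9am (e.g. Hiring=9am; Kickoff=9am; Standup=9am; Postmortem=10am) or 10am (e.g. Hiring -> 9am; Standup -> 10am; Kickoff -> 9am; Postmortem -> 11am).

No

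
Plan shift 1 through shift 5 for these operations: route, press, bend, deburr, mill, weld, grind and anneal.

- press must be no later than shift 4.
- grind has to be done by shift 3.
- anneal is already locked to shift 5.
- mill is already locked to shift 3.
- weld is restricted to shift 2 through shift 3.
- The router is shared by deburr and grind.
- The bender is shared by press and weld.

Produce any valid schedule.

press -> shift 1; bend -> shift 1; anneal -> shift 5; deburr -> shift 2; grind -> shift 1; route -> shift 1; mill -> shift 3; weld -> shift 2

Checking: press(shift 1) != weld(shift 2); deburr(shift 2) != grind(shift 1); grind=shift 1 in [shift 1,shift 3]; weld=shift 2 in [shift 2,shift 3]; anneal=shift 5 in [shift 5,shift 5]; mill=shift 3 in [shift 3,shift 3]; press=shift 1 in [shift 1,shift 4].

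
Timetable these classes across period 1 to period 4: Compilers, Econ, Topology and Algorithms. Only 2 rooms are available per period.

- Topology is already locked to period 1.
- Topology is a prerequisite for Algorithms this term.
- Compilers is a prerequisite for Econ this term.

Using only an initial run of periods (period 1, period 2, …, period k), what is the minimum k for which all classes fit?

The precedence chain requires at least 2 distinct periods.
With at most 2 per period and 4 classes, at least 2 periods are needed.
2 works (last occupied period: period 2): for example Compilers in period 1; Topology in period 1; Algorithms in period 2; Econ in period 2.

2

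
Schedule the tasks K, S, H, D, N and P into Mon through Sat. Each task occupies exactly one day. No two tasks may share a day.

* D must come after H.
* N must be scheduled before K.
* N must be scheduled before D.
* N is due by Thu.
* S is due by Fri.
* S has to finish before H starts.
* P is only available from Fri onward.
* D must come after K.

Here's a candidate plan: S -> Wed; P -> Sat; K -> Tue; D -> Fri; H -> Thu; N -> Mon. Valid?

N is due by Thu — holds.
No two tasks may share a day — holds.
N must be scheduled before D — holds.
D must come after K — holds.
N must be scheduled before K — holds.
D must come after H — holds.
S is due by Fri — holds.
S has to finish before H starts — holds.
P is only available from Fri onward — holds.

Yes, all constraints hold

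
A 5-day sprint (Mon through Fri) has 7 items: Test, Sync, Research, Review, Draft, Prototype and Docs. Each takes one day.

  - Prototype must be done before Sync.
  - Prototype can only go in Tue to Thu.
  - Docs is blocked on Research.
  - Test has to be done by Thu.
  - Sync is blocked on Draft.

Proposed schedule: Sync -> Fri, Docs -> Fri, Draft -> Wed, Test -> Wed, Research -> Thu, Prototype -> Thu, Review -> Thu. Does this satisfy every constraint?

Valid

Sync is blocked on Draft — holds.
Test has to be done by Thu — holds.
Prototype can only go in Tue to Thu — holds.
Prototype must be done before Sync — holds.
Docs is blocked on Research — holds.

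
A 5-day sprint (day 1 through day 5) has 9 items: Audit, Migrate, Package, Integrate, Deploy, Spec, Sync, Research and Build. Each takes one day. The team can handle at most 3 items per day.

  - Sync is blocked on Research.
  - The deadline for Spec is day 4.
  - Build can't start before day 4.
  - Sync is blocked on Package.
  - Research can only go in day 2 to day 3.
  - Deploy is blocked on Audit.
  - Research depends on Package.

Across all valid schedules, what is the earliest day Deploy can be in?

Precedence pushes Deploy to at least day 2.
Deploy at day 2 is achievable: Package -> day 1, Build -> day 4, Spec -> day 1, Integrate -> day 3, Sync -> day 3, Deploy -> day 2, Migrate -> day 2, Research -> day 2, Audit -> day 1.

day 2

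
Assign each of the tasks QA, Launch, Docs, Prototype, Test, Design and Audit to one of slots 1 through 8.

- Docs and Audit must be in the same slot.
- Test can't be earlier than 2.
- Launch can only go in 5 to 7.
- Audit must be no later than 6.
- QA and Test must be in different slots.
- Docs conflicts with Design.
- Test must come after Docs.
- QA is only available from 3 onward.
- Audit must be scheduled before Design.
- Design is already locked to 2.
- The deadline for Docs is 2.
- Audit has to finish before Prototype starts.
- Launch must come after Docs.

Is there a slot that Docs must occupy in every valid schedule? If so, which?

1

Docs's window is 1–2.
Design is fixed at 2, and Docs can't share a slot with Design.
So Docs must be 1.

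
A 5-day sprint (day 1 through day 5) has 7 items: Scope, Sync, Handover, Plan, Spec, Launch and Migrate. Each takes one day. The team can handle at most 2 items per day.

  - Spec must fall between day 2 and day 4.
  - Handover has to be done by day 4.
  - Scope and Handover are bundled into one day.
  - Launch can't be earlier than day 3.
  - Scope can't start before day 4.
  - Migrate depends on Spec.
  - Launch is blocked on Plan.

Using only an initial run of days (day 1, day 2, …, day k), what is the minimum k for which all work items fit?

The precedence chain requires at least 2 distinct days.
With at most 2 per day and 7 work items, at least 4 days are needed.
Scope can't be placed before day 4, so the schedule must run through at least day 4.
4 works (last occupied day: day 4): for example Migrate -> day 3; Plan -> day 1; Scope -> day 4; Launch -> day 3; Handover -> day 4; Sync -> day 1; Spec -> day 2.

4 days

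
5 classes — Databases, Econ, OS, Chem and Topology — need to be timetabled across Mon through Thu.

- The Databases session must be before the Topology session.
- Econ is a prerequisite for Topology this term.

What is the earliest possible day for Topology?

Tue

Precedence pushes Topology to at least Tue.
Topology at Tue is achievable: Databases in Mon, Topology in Tue, OS in Mon, Chem in Mon, Econ in Mon.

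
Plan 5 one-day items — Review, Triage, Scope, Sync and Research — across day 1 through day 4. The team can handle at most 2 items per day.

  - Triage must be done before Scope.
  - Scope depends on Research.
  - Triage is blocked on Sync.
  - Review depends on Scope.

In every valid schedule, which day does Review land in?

day 4

Precedence pushes Review to at least day 4.
So Review is pinned to day 4.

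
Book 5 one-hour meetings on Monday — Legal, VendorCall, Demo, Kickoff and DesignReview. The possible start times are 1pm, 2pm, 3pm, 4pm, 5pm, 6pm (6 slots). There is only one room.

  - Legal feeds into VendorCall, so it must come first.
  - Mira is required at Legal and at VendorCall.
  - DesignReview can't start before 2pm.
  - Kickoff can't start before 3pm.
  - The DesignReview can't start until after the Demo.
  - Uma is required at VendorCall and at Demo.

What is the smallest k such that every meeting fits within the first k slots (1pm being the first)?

The precedence chain requires at least 2 distinct slots.
With at most 1 per slot and 5 meetings, at least 5 slots are needed.
Kickoff can't be placed before 3pm — that is slot 3 counting from 1pm — so the schedule must run through at least 3 slots.
5 works (last occupied slot: 5pm): for example Kickoff in 3pm, VendorCall in 5pm, Legal in 4pm, Demo in 1pm, DesignReview in 2pm.

5 slots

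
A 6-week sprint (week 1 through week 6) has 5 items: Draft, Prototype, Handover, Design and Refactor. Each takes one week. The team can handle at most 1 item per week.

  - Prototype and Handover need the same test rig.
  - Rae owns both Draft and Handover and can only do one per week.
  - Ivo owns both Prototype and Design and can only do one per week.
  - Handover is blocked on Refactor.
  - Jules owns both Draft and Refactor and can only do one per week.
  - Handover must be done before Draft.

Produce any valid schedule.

Refactor -> week 1; Design -> week 5; Handover -> week 2; Draft -> week 3; Prototype -> week 4

Checking: Refactor(week 1) before Handover(week 2); Handover(week 2) before Draft(week 3); Prototype(week 4) != Design(week 5); Prototype(week 4) != Handover(week 2); Draft(week 3) != Handover(week 2); Draft(week 3) != Refactor(week 1); max 1 per week (cap 1).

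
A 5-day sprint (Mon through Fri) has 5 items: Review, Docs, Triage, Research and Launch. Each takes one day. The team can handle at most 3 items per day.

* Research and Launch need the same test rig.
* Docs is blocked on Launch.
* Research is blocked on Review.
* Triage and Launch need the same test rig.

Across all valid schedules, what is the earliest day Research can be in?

Tue

Precedence pushes Research to at least Tue.
Research at Tue is achievable: Docs -> Tue, Triage -> Tue, Review -> Mon, Launch -> Mon, Research -> Tue.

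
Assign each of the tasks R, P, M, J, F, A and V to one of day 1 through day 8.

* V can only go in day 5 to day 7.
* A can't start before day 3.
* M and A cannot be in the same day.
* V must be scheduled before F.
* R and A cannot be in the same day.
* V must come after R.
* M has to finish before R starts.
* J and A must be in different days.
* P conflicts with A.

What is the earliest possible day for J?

day 1

J at day 1 is achievable: M in day 1; A in day 3; P in day 1; R in day 2; F in day 6; J in day 1; V in day 5.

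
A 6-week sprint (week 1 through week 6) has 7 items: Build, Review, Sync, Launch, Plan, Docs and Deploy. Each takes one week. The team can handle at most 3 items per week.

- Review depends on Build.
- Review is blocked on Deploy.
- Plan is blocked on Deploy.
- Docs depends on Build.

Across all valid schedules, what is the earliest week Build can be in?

Downstream work caps Build at week 5.
Build at week 1 is achievable: Sync -> week 1, Deploy -> week 1, Plan -> week 2, Docs -> week 2, Review -> week 2, Build -> week 1, Launch -> week 3.

week 1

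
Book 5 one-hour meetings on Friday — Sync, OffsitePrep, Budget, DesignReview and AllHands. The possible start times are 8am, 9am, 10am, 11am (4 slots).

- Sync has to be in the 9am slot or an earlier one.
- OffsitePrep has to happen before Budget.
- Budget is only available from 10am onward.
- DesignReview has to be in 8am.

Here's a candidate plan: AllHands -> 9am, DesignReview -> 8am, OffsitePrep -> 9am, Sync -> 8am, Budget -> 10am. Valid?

Budget is only available from 10am onward — holds.
DesignReview has to be in 8am — holds.
Sync has to be in the 9am slot or an earlier one — holds.
OffsitePrep has to happen before Budget — holds.

Valid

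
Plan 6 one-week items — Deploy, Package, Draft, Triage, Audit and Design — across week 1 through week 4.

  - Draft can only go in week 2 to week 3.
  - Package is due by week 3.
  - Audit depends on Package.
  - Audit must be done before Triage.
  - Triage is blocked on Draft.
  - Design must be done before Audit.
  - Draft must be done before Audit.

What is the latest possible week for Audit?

week 3

Precedence pushes Audit to at least week 3; downstream work caps Audit at week 3.
Audit at week 3 is achievable: Deploy in week 1; Triage in week 4; Package in week 1; Audit in week 3; Draft in week 2; Design in week 1.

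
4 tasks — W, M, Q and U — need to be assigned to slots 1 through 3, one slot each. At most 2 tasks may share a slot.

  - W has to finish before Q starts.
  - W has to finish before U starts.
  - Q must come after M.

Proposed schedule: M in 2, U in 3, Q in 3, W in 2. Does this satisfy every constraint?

Valid

W has to finish before Q starts — holds.
W has to finish before U starts — holds.
Q must come after M — holds.
At most 2 tasks may share a slot — holds.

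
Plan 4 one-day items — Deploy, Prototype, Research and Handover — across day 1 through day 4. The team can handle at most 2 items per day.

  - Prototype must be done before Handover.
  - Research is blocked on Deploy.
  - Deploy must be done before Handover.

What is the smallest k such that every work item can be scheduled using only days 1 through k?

The precedence chain requires at least 2 distinct days.
With at most 2 per day and 4 work items, at least 2 days are needed.
2 works (last occupied day: day 2): for example Deploy=day 1; Handover=day 2; Research=day 2; Prototype=day 1.

2 days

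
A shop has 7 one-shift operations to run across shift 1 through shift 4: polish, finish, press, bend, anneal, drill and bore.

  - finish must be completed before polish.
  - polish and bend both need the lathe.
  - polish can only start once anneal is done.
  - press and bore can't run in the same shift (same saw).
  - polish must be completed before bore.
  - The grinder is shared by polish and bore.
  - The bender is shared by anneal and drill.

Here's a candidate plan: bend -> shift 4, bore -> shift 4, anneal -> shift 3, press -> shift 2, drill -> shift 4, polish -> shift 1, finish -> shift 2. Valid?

press and bore can't run in the same shift (same saw) — holds.
polish and bend both need the lathe — holds.
The grinder is shared by polish and bore — holds.
polish can only start once anneal is done — violated.
The bender is shared by anneal and drill — holds.
polish must be completed before bore — holds.
finish must be completed before polish — violated.

No — it violates: polish can only start once anneal is done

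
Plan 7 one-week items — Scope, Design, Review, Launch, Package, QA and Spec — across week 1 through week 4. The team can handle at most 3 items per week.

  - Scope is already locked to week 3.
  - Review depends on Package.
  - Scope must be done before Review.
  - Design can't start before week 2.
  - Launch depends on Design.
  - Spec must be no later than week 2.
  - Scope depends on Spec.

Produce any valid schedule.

Design in week 2; Scope in week 3; Package in week 1; Spec in week 1; Launch in week 3; QA in week 1; Review in week 4

Checking: Scope(week 3) before Review(week 4); Package(week 1) before Review(week 4); Design(week 2) before Launch(week 3); Spec(week 1) before Scope(week 3); Spec=week 1 in [week 1,week 2]; Design=week 2 in [week 2,week 4]; Scope=week 3 in [week 3,week 3]; max 3 per week (cap 3).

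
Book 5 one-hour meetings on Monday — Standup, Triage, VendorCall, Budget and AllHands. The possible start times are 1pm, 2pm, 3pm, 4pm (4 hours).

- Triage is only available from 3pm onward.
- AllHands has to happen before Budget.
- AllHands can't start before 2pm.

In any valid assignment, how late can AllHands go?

AllHands is available from 2pm; downstream work caps AllHands at 3pm.
AllHands at 3pm is achievable: AllHands in 3pm; Budget in 4pm; Standup in 1pm; VendorCall in 1pm; Triage in 3pm.

3pm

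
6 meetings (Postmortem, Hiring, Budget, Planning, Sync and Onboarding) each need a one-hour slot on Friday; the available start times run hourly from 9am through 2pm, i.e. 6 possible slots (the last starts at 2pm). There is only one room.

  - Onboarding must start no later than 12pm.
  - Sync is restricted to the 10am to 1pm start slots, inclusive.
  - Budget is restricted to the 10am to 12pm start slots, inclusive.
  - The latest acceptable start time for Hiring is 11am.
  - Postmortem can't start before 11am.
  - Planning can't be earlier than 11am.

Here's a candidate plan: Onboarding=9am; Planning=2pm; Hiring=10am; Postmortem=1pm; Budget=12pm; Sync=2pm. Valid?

Budget is restricted to the 10am to 12pm start slots, inclusive — holds.
There is only one room — violated.
Sync is restricted to the 10am to 1pm start slots, inclusive — violated.
Postmortem can't start before 11am — holds.
The latest acceptable start time for Hiring is 11am — holds.
Onboarding must start no later than 12pm — holds.
Planning can't be earlier than 11am — holds.

Invalid. Sync is restricted to the 10am to 1pm start slots, inclusive.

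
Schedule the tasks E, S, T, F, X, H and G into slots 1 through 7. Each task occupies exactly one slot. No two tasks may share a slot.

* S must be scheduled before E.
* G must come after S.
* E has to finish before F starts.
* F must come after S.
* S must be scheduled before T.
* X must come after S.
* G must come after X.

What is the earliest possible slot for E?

Precedence pushes E to at least 2; downstream work caps E at 6.
E at 2 is achievable: H in 7; E in 2; F in 3; X in 4; G in 5; S in 1; T in 6.

2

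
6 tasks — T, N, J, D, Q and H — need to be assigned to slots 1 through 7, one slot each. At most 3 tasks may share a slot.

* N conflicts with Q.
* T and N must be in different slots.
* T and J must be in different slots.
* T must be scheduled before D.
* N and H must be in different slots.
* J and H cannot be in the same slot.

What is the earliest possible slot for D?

2

Precedence pushes D to at least 2.
D at 2 is achievable: J -> 2, Q -> 1, H -> 1, D -> 2, N -> 2, T -> 1.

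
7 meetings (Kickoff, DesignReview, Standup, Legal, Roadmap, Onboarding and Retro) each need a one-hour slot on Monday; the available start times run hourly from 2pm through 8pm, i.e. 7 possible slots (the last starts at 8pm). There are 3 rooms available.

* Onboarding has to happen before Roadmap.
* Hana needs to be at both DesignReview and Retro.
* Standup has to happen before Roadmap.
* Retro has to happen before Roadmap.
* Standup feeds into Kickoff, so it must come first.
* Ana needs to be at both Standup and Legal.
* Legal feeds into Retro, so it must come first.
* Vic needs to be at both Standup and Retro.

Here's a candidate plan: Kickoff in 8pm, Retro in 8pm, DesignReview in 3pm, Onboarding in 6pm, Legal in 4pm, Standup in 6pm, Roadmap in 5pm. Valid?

Hana needs to be at both DesignReview and Retro — holds.
Onboarding has to happen before Roadmap — violated.
Vic needs to be at both Standup and Retro — holds.
Ana needs to be at both Standup and Legal — holds.
Standup has to happen before Roadmap — violated.
There are 3 rooms available — holds.
Standup feeds into Kickoff, so it must come first — holds.
Retro has to happen before Roadmap — violated.
Legal feeds into Retro, so it must come first — holds.

No. Retro has to happen before Roadmap is not satisfied.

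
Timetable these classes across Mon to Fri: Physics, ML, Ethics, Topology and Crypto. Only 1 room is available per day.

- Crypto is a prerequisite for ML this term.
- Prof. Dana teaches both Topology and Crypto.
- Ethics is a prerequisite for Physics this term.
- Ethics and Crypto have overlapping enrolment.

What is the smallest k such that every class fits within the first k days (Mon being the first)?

The precedence chain requires at least 2 distinct days.
With at most 1 per day and 5 classes, at least 5 days are needed.
5 works (last occupied day: Fri): for example Crypto in Wed; ML in Thu; Physics in Tue; Ethics in Mon; Topology in Fri.

5 days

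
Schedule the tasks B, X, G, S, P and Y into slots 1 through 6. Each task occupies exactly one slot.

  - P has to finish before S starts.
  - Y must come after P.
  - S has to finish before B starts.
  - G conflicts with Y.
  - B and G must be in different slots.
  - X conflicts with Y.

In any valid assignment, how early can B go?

Precedence pushes B to at least 3.
B at 3 is achievable: S=2; G=1; B=3; P=1; Y=2; X=1.

3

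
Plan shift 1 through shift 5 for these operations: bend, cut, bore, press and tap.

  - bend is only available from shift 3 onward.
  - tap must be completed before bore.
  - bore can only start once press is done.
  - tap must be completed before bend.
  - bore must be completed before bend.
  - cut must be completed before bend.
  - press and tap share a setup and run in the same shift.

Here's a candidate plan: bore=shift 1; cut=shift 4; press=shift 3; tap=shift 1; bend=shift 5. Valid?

cut must be completed before bend — holds.
tap must be completed before bend — holds.
bend is only available from shift 3 onward — holds.
bore can only start once press is done — violated.
bore must be completed before bend — holds.
tap must be completed before bore — violated.
press and tap share a setup and run in the same shift — violated.

No. bore can only start once press is done is not satisfied.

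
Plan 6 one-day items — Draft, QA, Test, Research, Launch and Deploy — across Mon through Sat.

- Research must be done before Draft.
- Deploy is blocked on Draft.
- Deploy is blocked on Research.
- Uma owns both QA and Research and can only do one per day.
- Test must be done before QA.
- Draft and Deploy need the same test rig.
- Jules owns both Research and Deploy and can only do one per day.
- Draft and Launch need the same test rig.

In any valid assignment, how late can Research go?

Thu

Downstream work caps Research at Thu.
Research at Thu is achievable: QA=Tue, Draft=Fri, Research=Thu, Launch=Mon, Test=Mon, Deploy=Sat.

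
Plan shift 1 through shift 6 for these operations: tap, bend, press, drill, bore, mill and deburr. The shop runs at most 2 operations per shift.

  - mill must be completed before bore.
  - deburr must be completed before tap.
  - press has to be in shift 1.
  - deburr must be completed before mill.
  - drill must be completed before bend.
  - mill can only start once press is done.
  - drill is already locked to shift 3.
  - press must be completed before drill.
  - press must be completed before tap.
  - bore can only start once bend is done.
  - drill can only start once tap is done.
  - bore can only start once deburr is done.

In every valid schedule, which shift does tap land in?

shift 2

press is fixed at shift 1 and must come before tap, so tap is at least shift 2.
drill is fixed at shift 3 and must come after tap, so tap is at most shift 2.
So tap must be shift 2.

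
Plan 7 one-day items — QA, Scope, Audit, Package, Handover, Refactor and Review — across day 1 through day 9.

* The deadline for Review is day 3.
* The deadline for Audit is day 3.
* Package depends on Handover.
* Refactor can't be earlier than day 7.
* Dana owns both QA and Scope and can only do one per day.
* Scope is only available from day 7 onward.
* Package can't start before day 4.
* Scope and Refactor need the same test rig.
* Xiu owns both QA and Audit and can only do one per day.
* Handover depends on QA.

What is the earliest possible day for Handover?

Precedence pushes Handover to at least day 2; downstream work caps Handover at day 8.
Handover at day 2 is achievable: Handover=day 2; QA=day 1; Package=day 4; Review=day 1; Scope=day 7; Audit=day 2; Refactor=day 8.

day 2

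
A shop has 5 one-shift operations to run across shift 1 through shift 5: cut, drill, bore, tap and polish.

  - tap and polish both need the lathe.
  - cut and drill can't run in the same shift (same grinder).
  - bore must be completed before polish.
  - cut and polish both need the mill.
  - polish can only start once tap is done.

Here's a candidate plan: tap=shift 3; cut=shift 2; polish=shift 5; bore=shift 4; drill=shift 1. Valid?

cut and drill can't run in the same shift (same grinder) — holds.
tap and polish both need the lathe — holds.
polish can only start once tap is done — holds.
cut and polish both need the mill — holds.
bore must be completed before polish — holds.

Valid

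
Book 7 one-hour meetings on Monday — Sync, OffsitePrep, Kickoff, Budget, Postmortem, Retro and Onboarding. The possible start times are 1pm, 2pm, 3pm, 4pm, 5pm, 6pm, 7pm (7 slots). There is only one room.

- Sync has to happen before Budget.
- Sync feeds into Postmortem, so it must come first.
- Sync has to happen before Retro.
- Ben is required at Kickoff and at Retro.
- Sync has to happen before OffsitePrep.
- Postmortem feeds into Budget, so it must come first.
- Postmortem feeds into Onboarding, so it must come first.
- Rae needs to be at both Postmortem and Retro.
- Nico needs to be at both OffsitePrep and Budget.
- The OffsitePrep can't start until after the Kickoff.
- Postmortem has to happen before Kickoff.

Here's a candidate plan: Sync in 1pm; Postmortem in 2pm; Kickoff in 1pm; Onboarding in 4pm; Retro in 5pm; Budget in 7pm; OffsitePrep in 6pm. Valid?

No — it violates: There is only one room

Nico needs to be at both OffsitePrep and Budget — holds.
Sync has to happen before Retro — holds.
Ben is required at Kickoff and at Retro — holds.
Postmortem has to happen before Kickoff — violated.
Sync has to happen before OffsitePrep — holds.
Sync has to happen before Budget — holds.
Rae needs to be at both Postmortem and Retro — holds.
The OffsitePrep can't start until after the Kickoff — holds.
There is only one room — violated.
Postmortem feeds into Onboarding, so it must come first — holds.
Sync feeds into Postmortem, so it must come first — holds.
Postmortem feeds into Budget, so it must come first — holds.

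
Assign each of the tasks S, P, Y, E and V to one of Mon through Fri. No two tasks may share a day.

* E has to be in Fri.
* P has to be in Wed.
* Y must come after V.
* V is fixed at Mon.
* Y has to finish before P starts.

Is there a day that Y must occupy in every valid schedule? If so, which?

V is fixed at Mon and must come before Y, so Y is at least Tue.
P is fixed at Wed and must come after Y, so Y is at most Tue.
So Y must be Tue.

Tue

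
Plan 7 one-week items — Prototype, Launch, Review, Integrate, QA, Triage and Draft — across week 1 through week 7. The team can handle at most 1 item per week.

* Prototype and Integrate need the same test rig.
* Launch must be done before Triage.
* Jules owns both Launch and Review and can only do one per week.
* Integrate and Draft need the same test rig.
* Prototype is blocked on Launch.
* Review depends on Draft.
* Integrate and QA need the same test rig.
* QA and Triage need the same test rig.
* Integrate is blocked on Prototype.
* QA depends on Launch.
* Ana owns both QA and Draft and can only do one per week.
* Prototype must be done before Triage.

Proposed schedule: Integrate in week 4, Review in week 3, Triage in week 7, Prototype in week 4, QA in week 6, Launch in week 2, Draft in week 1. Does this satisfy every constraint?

Integrate is blocked on Prototype — violated.
QA and Triage need the same test rig — holds.
Ana owns both QA and Draft and can only do one per week — holds.
Integrate and QA need the same test rig — holds.
Prototype is blocked on Launch — holds.
QA depends on Launch — holds.
Prototype and Integrate need the same test rig — violated.
Jules owns both Launch and Review and can only do one per week — holds.
Launch must be done before Triage — holds.
Review depends on Draft — holds.
Integrate and Draft need the same test rig — holds.
Prototype must be done before Triage — holds.
The team can handle at most 1 item per week — violated.

No. Prototype and Integrate need the same test rig is not satisfied.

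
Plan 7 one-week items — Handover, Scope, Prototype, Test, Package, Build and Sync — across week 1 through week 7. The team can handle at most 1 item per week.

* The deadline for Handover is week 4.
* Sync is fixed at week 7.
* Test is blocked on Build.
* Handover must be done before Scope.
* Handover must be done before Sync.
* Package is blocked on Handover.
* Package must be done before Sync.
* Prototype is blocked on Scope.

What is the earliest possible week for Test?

week 2

Precedence pushes Test to at least week 2.
Test at week 2 is achievable: Prototype=week 6; Handover=week 3; Test=week 2; Scope=week 4; Package=week 5; Build=week 1; Sync=week 7.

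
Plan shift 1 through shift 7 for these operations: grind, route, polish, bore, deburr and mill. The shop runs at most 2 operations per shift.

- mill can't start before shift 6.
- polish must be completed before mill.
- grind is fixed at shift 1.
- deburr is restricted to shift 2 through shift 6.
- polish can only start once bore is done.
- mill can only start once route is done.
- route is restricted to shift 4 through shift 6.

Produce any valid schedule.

deburr -> shift 2; bore -> shift 1; route -> shift 4; polish -> shift 2; grind -> shift 1; mill -> shift 6

Checking: polish(shift 2) before mill(shift 6); route(shift 4) before mill(shift 6); bore(shift 1) before polish(shift 2); deburr=shift 2 in [shift 2,shift 6]; route=shift 4 in [shift 4,shift 6]; grind=shift 1 in [shift 1,shift 1]; mill=shift 6 in [shift 6,shift 7]; max 2 per shift (cap 2).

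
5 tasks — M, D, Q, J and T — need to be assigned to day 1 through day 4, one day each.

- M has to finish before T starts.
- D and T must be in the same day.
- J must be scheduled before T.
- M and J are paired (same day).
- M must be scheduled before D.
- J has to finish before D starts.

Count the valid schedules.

Splitting on M: it can be day 1 (12), day 2 (8), day 3 (4). Listing each branch's schedules as (D, Q, J, T) by day number:
M=day 1: (2,1,1,2) (2,2,1,2) (2,3,1,2) (2,4,1,2) (3,1,1,3) (3,2,1,3) (3,3,1,3) (3,4,1,3) (4,1,1,4) (4,2,1,4) (4,3,1,4) (4,4,1,4) — 12.
M=day 2: (3,1,2,3) (3,2,2,3) (3,3,2,3) (3,4,2,3) (4,1,2,4) (4,2,2,4) (4,3,2,4) (4,4,2,4) — 8.
M=day 3: (4,1,3,4) (4,2,3,4) (4,3,3,4) (4,4,3,4) — 4.
Summing: 12 + 8 + 4 = 24.

24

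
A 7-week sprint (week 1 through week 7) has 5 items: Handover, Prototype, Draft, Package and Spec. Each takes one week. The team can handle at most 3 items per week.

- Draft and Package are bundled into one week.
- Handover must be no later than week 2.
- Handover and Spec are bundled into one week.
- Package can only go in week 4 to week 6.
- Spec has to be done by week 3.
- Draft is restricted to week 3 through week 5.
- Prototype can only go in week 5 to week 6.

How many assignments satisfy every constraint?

8

Splitting on Handover: it can be week 1 (4), week 2 (4). Listing each branch's schedules as (Prototype, Draft, Package, Spec) by week number:
Handover=week 1: (5,4,4,1) (5,5,5,1) (6,4,4,1) (6,5,5,1) — 4.
Handover=week 2: (5,4,4,2) (5,5,5,2) (6,4,4,2) (6,5,5,2) — 4.
Summing: 4 + 4 = 8.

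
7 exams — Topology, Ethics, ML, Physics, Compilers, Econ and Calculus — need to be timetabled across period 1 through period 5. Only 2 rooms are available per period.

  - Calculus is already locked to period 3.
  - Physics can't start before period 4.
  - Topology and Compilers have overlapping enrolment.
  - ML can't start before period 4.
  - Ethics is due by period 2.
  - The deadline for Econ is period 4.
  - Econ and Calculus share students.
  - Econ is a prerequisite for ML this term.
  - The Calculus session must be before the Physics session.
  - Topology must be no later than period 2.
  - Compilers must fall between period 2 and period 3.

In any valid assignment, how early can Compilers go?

period 2

Compilers is available from period 2; Compilers's own window allows nothing later than period 3.
Compilers at period 2 is achievable: Compilers=period 2, Calculus=period 3, Physics=period 4, Topology=period 1, Ethics=period 1, ML=period 4, Econ=period 2.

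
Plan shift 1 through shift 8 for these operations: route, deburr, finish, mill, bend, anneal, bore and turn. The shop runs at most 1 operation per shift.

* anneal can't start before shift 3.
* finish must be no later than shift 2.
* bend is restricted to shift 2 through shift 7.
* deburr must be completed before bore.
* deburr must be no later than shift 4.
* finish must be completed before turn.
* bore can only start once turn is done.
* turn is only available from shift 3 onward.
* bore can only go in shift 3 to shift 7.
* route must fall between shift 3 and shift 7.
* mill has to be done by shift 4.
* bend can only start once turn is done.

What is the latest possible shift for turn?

Turn is available from shift 3; downstream work caps turn at shift 6.
turn at shift 5 is achievable: turn=shift 5, deburr=shift 2, finish=shift 1, bend=shift 7, bore=shift 6, route=shift 4, mill=shift 3, anneal=shift 8.
Nothing later works — the capacity limit rule out every shift after shift 5.

shift 5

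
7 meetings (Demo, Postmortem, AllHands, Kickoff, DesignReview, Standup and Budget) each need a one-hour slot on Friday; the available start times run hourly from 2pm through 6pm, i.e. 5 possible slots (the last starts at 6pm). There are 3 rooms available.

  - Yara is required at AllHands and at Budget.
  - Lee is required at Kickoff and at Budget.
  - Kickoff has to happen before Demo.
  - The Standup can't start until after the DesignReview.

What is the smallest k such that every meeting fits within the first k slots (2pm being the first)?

The precedence chain requires at least 2 distinct slots.
With at most 3 per slot and 7 meetings, at least 3 slots are needed.
3 works (last occupied slot: 4pm): for example Postmortem=2pm; Budget=4pm; AllHands=3pm; Kickoff=2pm; Standup=3pm; DesignReview=2pm; Demo=3pm.

3 slots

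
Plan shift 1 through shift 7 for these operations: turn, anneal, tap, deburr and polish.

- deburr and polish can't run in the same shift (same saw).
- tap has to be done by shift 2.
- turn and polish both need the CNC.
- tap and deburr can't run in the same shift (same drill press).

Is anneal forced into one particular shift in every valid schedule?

anneal can be shift 1 (e.g. polish in shift 3; turn in shift 1; tap in shift 1; deburr in shift 2; anneal in shift 1) or shift 2 (e.g. tap -> shift 1; turn -> shift 1; polish -> shift 3; anneal -> shift 2; deburr -> shift 2).

No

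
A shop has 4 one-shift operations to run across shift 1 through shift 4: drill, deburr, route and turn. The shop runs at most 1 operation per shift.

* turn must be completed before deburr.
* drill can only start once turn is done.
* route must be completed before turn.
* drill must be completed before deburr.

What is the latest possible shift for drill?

Precedence pushes drill to at least shift 3; downstream work caps drill at shift 3.
drill at shift 3 is achievable: drill -> shift 3, route -> shift 1, turn -> shift 2, deburr -> shift 4.

shift 3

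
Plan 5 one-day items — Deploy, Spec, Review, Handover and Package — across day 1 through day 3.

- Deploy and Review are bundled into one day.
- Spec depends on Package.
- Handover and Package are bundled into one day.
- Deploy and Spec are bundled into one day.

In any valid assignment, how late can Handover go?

Handover must be in the same day as Package, which can't be after day 2, so Handover is at most day 2.
Handover at day 2 is achievable: Spec -> day 3, Review -> day 3, Package -> day 2, Handover -> day 2, Deploy -> day 3.

day 2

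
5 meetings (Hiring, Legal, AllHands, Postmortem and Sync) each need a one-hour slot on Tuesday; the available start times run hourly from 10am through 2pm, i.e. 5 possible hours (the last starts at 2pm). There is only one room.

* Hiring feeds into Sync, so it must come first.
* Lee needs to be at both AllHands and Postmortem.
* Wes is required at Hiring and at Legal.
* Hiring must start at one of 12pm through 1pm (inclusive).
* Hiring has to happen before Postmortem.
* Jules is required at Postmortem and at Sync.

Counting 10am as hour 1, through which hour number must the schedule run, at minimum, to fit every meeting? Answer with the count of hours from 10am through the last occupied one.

5

The precedence chain requires at least 2 distinct hours.
With at most 1 per hour and 5 meetings, at least 5 hours are needed.
Propagating the time windows through the other constraints, Postmortem can't land before 1pm — that is hour 4 counting from 10am — so the schedule must run through at least 4 hours.
5 works (last occupied hour: 2pm): for example Hiring -> 12pm, Sync -> 2pm, AllHands -> 11am, Legal -> 10am, Postmortem -> 1pm.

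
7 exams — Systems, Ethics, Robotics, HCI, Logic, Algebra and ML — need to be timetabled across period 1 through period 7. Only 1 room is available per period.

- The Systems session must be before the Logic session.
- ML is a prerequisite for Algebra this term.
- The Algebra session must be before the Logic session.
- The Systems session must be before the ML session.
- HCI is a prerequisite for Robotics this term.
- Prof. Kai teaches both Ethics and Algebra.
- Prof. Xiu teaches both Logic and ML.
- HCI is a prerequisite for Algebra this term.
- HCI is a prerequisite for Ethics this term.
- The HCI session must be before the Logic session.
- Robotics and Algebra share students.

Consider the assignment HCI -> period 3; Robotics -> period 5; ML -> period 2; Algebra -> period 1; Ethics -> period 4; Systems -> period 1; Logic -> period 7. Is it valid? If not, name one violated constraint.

Invalid. Only 1 room is available per period.

Only 1 room is available per period — violated.
HCI is a prerequisite for Ethics this term — holds.
The HCI session must be before the Logic session — holds.
The Algebra session must be before the Logic session — holds.
Prof. Xiu teaches both Logic and ML — holds.
The Systems session must be before the ML session — holds.
HCI is a prerequisite for Robotics this term — holds.
ML is a prerequisite for Algebra this term — violated.
Robotics and Algebra share students — holds.
The Systems session must be before the Logic session — holds.
Prof. Kai teaches both Ethics and Algebra — holds.
HCI is a prerequisite for Algebra this term — violated.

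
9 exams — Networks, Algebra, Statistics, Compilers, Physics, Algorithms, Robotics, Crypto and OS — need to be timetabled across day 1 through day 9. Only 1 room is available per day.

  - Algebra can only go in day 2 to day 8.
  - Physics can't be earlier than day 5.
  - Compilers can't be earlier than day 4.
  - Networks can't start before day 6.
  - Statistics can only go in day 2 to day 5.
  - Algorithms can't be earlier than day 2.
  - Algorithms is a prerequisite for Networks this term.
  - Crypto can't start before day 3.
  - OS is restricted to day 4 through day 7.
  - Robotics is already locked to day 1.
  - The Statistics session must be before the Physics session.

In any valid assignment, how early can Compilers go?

Compilers is available from day 4.
Compilers at day 4 is achievable: OS -> day 5, Algebra -> day 8, Crypto -> day 9, Physics -> day 7, Networks -> day 6, Robotics -> day 1, Statistics -> day 2, Algorithms -> day 3, Compilers -> day 4.

day 4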